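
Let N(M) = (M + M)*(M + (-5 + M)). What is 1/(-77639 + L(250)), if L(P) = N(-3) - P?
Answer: -1/77823 ≈ -1.2850e-5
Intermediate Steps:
N(M) = 2*M*(-5 + 2*M) (N(M) = (2*M)*(-5 + 2*M) = 2*M*(-5 + 2*M))
L(P) = 66 - P (L(P) = 2*(-3)*(-5 + 2*(-3)) - P = 2*(-3)*(-5 - 6) - P = 2*(-3)*(-11) - P = 66 - P)
1/(-77639 + L(250)) = 1/(-77639 + (66 - 1*250)) = 1/(-77639 + (66 - 250)) = 1/(-77639 - 184) = 1/(-77823) = -1/77823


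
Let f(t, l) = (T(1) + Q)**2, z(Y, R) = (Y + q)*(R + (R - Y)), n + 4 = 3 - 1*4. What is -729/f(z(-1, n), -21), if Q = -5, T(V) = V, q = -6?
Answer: -729/16 ≈ -45.563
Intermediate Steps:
n = -5 (n = -4 + (3 - 1*4) = -4 + (3 - 4) = -4 - 1 = -5)
z(Y, R) = (-6 + Y)*(-Y + 2*R) (z(Y, R) = (Y - 6)*(R + (R - Y)) = (-6 + Y)*(-Y + 2*R))
f(t, l) = 16 (f(t, l) = (1 - 5)**2 = (-4)**2 = 16)
-729/f(z(-1, n), -21) = -729/16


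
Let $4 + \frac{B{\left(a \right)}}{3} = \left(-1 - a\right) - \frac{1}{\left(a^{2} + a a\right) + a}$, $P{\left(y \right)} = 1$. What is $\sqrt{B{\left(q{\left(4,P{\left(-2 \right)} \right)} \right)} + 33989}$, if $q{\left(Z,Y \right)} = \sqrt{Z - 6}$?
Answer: $\frac{\sqrt{2} \sqrt{\frac{67972 + 135893 i \sqrt{2}}{1 + 2 i \sqrt{2}}}}{2} \approx 184.32 - 0.010869 i$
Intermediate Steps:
$q{\left(Z,Y \right)} = \sqrt{-6 + Z}$
$B{\left(a \right)} = -15 - 3 a - \frac{3}{a + 2 a^{2}}$ ($B{\left(a \right)} = -12 + 3 \left(\left(-1 - a\right) - \frac{1}{\left(a^{2} + a a\right) + a}\right) = -12 + 3 \left(\left(-1 - a\right) - \frac{1}{\left(a^{2} + a^{2}\right) + a}\right) = -12 + 3 \left(\left(-1 - a\right) - \frac{1}{2 a^{2} + a}\right) = -12 + 3 \left(\left(-1 - a\right) - \frac{1}{a + 2 a^{2}}\right) = -12 + 3 \left(-1 - a - \frac{1}{a + 2 a^{2}}\right) = -12 - \left(3 + 3 a + \frac{3}{a + 2 a^{2}}\right) = -15 - 3 a - \frac{3}{a + 2 a^{2}}$)
$\sqrt{B{\left(q{\left(4,P{\left(-2 \right)} \right)} \right)} + 33989} = \sqrt{\frac{3 \left(-1 - 11 \left(\sqrt{-6 + 4}\right)^{2} - 5 \sqrt{-6 + 4} - 2 \left(\sqrt{-6 + 4}\right)^{3}\right)}{\sqrt{-6 + 4} \left(1 + 2 \sqrt{-6 + 4}\right)} + 33989} = \sqrt{\frac{3 \left(-1 - 11 \left(\sqrt{-2}\right)^{2} - 5 \sqrt{-2} - 2 \left(\sqrt{-2}\right)^{3}\right)}{\sqrt{-2} \left(1 + 2 \sqrt{-2}\right)} + 33989} = \sqrt{\frac{3 \left(-1 - 11 \left(i \sqrt{2}\right)^{2} - 5 i \sqrt{2} - 2 \left(i \sqrt{2}\right)^{3}\right)}{i \sqrt{2} \left(1 + 2 i \sqrt{2}\right)} + 33989} = \sqrt{\frac{3 \left(- \frac{i \sqrt{2}}{2}\right) \left(-1 - -22 - 5 i \sqrt{2} - 2 \left(- 2 i \sqrt{2}\right)\right)}{1 + 2 i \sqrt{2}} + 33989} = \sqrt{\frac{3 \left(- \frac{i \sqrt{2}}{2}\right) \left(-1 + 22 - 5 i \sqrt{2} + 4 i \sqrt{2}\right)}{1 + 2 i \sqrt{2}} + 33989} = \sqrt{\frac{3 \left(- \frac{i \sqrt{2}}{2}\right) \left(21 - i \sqrt{2}\right)}{1 + 2 i \sqrt{2}} + 33989} = \sqrt{- \frac{3 i \sqrt{2} \left(21 - i \sqrt{2}\right)}{2 \left(1 + 2 i \sqrt{2}\right)} + 33989} = \sqrt{33989 - \frac{3 i \sqrt{2} \left(21 - i \sqrt{2}\right)}{2 \left(1 + 2 i \sqrt{2}\right)}}$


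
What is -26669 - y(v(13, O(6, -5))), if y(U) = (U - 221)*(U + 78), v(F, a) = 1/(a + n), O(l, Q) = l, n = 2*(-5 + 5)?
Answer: -338659/36 ≈ -9407.2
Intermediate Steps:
n = 0 (n = 2*0 = 0)
v(F, a) = 1/a (v(F, a) = 1/(a + 0) = 1/a)
y(U) = (-221 + U)*(78 + U)
-26669 - y(v(13, O(6, -5))) = -26669 - (-17238 + (1/6)² - 143/6) = -26669 - (-17238 + (⅙)² - 143*⅙) = -26669 - (-17238 + 1/36 - 143/6) = -26669 - 1*(-621425/36) = -26669 + 621425/36 = -338659/36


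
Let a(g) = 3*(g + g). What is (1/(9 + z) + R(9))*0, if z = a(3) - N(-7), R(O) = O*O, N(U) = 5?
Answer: 0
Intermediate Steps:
R(O) = O**2
a(g) = 6*g (a(g) = 3*(2*g) = 6*g)
z = 13 (z = 6*3 - 1*5 = 18 - 5 = 13)
(1/(9 + z) + R(9))*0 = (1/(9 + 13) + 9**2)*0 = (1/22 + 81)*0 = (1783/22)*0 = 0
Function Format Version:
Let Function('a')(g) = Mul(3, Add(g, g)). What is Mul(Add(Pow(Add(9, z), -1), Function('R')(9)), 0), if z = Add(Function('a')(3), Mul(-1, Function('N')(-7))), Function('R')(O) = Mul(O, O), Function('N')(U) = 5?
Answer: 0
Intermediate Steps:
Function('R')(O) = Pow(O, 2)
Function('a')(g) = Mul(6, g) (Function('a')(g) = Mul(3, Mul(2, g)) = Mul(6, g))
z = 13 (z = Add(Mul(6, 3), Mul(-1, 5)) = Add(18, -5) = 13)
Mul(Add(Pow(Add(9, z), -1), Function('R')(9)), 0) = Mul(Add(Pow(Add(9, 13), -1), Pow(9, 2)), 0) = Mul(Add(Pow(22, -1), 81), 0) = Mul(Add(Rational(1, 22), 81), 0) = Mul(Rational(1783, 22), 0) = 0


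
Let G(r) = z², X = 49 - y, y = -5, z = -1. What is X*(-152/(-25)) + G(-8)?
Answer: 8233/25 ≈ 329.32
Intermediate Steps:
X = 54 (X = 49 - 1*(-5) = 49 + 5 = 54)
G(r) = 1 (G(r) = (-1)² = 1)
X*(-152/(-25)) + G(-8) = 54*(-152/(-25)) + 1 = 54*(-152*(-1/25)) + 1 = 54*(152/25) + 1 = 8208/25 + 1 = 8233/25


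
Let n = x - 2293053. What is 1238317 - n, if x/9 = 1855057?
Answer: -13164143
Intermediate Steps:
x = 16695513 (x = 9*1855057 = 16695513)
n = 14402460 (n = 16695513 - 2293053 = 14402460)
1238317 - n = 1238317 - 1*14402460 = 1238317 - 14402460 = -13164143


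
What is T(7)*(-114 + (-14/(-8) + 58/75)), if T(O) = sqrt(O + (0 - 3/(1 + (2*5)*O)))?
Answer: -33443*sqrt(35074)/21300 ≈ -294.05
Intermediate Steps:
T(O) = sqrt(O - 3/(1 + 10*O)) (T(O) = sqrt(O + (0 - 3/(1 + 10*O))) = sqrt(O - 3/(1 + 10*O)))
T(7)*(-114 + (-14/(-8) + 58/75)) = sqrt((-3 + 7*(1 + 10*7))/(1 + 10*7))*(-114 + (-14/(-8) + 58/75)) = sqrt((-3 + 7*(1 + 70))/(1 + 70))*(-114 + (-14*(-1/8) + 58*(1/75))) = sqrt((-3 + 7*71)/71)*(-114 + (7/4 + 58/75)) = sqrt((-3 + 497)/71)*(-114 + 757/300) = sqrt((1/71)*494)*(-33443/300) = sqrt(494/71)*(-33443/300) = (sqrt(35074)/71)*(-33443/300) = -33443*sqrt(35074)/21300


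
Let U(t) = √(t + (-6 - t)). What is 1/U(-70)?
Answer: -I*√6/6 ≈ -0.40825*I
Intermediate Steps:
U(t) = I*√6 (U(t) = √(-6) = I*√6)
1/U(-70) = 1/(I*√6) = -I*√6/6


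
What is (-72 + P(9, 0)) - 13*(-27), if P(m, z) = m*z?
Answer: 279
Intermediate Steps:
(-72 + P(9, 0)) - 13*(-27) = (-72 + 9*0) - 13*(-27) = (-72 + 0) + 351 = -72 + 351 = 279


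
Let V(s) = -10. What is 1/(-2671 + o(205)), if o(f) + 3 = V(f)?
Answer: -1/2684 ≈ -0.00037258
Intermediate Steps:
o(f) = -13 (o(f) = -3 - 10 = -13)
1/(-2671 + o(205)) = 1/(-2671 - 13) = 1/(-2684) = -1/2684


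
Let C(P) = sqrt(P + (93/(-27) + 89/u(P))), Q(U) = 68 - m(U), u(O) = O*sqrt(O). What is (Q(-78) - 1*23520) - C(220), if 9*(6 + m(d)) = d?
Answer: -70312/3 - sqrt(94331600 + 1602*sqrt(55))/660 ≈ -23452.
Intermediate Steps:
m(d) = -6 + d/9
u(O) = O**(3/2)
Q(U) = 74 - U/9 (Q(U) = 68 - (-6 + U/9) = 68 + (6 - U/9) = 74 - U/9)
C(P) = sqrt(-31/9 + P + 89/P**(3/2)) (C(P) = sqrt(P + (93/(-27) + 89/(P**(3/2)))) = sqrt(P + (93*(-1/27) + 89/P**(3/2))) = sqrt(P + (-31/9 + 89/P**(3/2))) = sqrt(-31/9 + P + 89/P**(3/2)))
(Q(-78) - 1*23520) - C(220) = ((74 - 1/9*(-78)) - 1*23520) - sqrt(-31 + 9*220 + 801/220**(3/2))/3 = ((74 + 26/3) - 23520) - sqrt(-31 + 1980 + 801*(sqrt(55)/24200))/3 = (248/3 - 23520) - sqrt(-31 + 1980 + 801*sqrt(55)/24200)/3 = -70312/3 - sqrt(1949 + 801*sqrt(55)/24200)/3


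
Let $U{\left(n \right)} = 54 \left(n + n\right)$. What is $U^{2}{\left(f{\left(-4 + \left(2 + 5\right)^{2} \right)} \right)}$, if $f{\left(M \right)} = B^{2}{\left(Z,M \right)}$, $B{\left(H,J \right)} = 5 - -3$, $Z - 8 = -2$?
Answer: $47775744$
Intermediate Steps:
$Z = 6$ ($Z = 8 - 2 = 6$)
$B{\left(H,J \right)} = 8$ ($B{\left(H,J \right)} = 5 + 3 = 8$)
$f{\left(M \right)} = 64$ ($f{\left(M \right)} = 8^{2} = 64$)
$U{\left(n \right)} = 108 n$ ($U{\left(n \right)} = 54 \cdot 2 n = 108 n$)
$U^{2}{\left(f{\left(-4 + \left(2 + 5\right)^{2} \right)} \right)} = \left(108 \cdot 64\right)^{2} = 6912^{2} = 47775744$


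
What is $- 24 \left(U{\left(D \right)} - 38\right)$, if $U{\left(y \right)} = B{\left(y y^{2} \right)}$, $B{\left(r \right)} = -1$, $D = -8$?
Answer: $936$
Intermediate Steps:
$U{\left(y \right)} = -1$
$- 24 \left(U{\left(D \right)} - 38\right) = - 24 \left(-1 - 38\right) = \left(-24\right) \left(-39\right) = 936$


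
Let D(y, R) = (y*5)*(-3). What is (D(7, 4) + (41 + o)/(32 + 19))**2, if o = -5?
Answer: 3143529/289 ≈ 10877.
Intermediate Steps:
D(y, R) = -15*y (D(y, R) = (5*y)*(-3) = -15*y)
(D(7, 4) + (41 + o)/(32 + 19))**2 = (-15*7 + (41 - 5)/(32 + 19))**2 = (-105 + 36/51)**2 = (-105 + 36*(1/51))**2 = (-105 + 12/17)**2 = (-1773/17)**2 = 3143529/289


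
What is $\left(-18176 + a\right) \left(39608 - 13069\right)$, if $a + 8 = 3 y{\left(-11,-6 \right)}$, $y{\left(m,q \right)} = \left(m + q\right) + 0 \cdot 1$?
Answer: $-483938665$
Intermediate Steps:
$y{\left(m,q \right)} = m + q$ ($y{\left(m,q \right)} = \left(m + q\right) + 0 = m + q$)
$a = -59$ ($a = -8 + 3 \left(-11 - 6\right) = -8 + 3 \left(-17\right) = -8 - 51 = -59$)
$\left(-18176 + a\right) \left(39608 - 13069\right) = \left(-18176 - 59\right) \left(39608 - 13069\right) = \left(-18235\right) 26539 = -483938665$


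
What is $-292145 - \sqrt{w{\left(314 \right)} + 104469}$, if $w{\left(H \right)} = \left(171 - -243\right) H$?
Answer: $-292145 - 7 \sqrt{4785} \approx -2.9263 \cdot 10^{5}$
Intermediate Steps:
$w{\left(H \right)} = 414 H$ ($w{\left(H \right)} = \left(171 + 243\right) H = 414 H$)
$-292145 - \sqrt{w{\left(314 \right)} + 104469} = -292145 - \sqrt{414 \cdot 314 + 104469} = -292145 - \sqrt{129996 + 104469} = -292145 - \sqrt{234465} = -292145 - 7 \sqrt{4785}$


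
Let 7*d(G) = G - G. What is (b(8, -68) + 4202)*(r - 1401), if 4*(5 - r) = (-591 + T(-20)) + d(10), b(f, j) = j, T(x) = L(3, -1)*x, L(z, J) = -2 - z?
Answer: -10527231/2 ≈ -5.2636e+6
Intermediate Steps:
d(G) = 0 (d(G) = (G - G)/7 = (⅐)*0 = 0)
T(x) = -5*x (T(x) = (-2 - 1*3)*x = (-2 - 3)*x = -5*x)
r = 511/4 (r = 5 - ((-591 - 5*(-20)) + 0)/4 = 5 - ((-591 + 100) + 0)/4 = 5 - (-491 + 0)/4 = 5 - ¼*(-491) = 5 + 491/4 = 511/4 ≈ 127.75)
(b(8, -68) + 4202)*(r - 1401) = (-68 + 4202)*(511/4 - 1401) = 4134*(-5093/4) = -10527231/2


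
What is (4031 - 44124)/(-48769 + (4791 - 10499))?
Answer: 40093/54477 ≈ 0.73596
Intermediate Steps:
(4031 - 44124)/(-48769 + (4791 - 10499)) = -40093/(-48769 - 5708) = -40093/(-54477) = -40093*(-1/54477) = 40093/54477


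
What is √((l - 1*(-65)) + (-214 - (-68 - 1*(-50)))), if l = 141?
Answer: √10 ≈ 3.1623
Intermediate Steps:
√((l - 1*(-65)) + (-214 - (-68 - 1*(-50)))) = √((141 - 1*(-65)) + (-214 - (-68 - 1*(-50)))) = √((141 + 65) + (-214 - (-68 + 50))) = √(206 + (-214 - 1*(-18))) = √(206 + (-214 + 18)) = √(206 - 196) = √10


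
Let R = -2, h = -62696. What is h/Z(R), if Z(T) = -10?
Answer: 31348/5 ≈ 6269.6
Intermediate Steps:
h/Z(R) = -62696/(-10) = -62696*(-1/10) = 31348/5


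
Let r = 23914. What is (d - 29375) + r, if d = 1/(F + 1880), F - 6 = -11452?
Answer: -52239927/9566 ≈ -5461.0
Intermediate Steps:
F = -11446 (F = 6 - 11452 = -11446)
d = -1/9566 (d = 1/(-11446 + 1880) = 1/(-9566) = -1/9566 ≈ -0.00010454)
(d - 29375) + r = (-1/9566 - 29375) + 23914 = -281001251/9566 + 23914 = -52239927/9566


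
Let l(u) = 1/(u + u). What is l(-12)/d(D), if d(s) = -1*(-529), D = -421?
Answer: -1/12696 ≈ -7.8765e-5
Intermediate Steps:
d(s) = 529
l(u) = 1/(2*u)
l(-12)/d(D) = ((½)/(-12))/529 = ((½)*(-1/12))*(1/529) = -1/24*1/529 = -1/12696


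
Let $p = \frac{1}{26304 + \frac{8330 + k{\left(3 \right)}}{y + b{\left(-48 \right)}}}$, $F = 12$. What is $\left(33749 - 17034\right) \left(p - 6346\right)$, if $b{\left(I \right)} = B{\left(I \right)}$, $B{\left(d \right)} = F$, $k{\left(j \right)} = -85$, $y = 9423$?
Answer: $- \frac{309717431275625}{2919841} \approx -1.0607 \cdot 10^{8}$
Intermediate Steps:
$B{\left(d \right)} = 12$
$b{\left(I \right)} = 12$
$p = \frac{111}{2919841}$ ($p = \frac{1}{26304 + \frac{8330 - 85}{9423 + 12}} = \frac{1}{26304 + \frac{8245}{9435}} = \frac{1}{26304 + 8245 \cdot \frac{1}{9435}} = \frac{1}{26304 + \frac{97}{111}} = \frac{1}{\frac{2919841}{111}} = \frac{111}{2919841} \approx 3.8016 \cdot 10^{-5}$)
$\left(33749 - 17034\right) \left(p - 6346\right) = \left(33749 - 17034\right) \left(\frac{111}{2919841} - 6346\right) = 16715 \left(- \frac{18529310875}{2919841}\right) = - \frac{309717431275625}{2919841}$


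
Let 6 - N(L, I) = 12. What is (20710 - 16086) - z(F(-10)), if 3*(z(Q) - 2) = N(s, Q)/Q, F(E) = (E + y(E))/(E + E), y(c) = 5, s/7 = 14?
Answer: 4630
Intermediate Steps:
s = 98 (s = 7*14 = 98)
N(L, I) = -6 (N(L, I) = 6 - 1*12 = 6 - 12 = -6)
F(E) = (5 + E)/(2*E) (F(E) = (E + 5)/(E + E) = (5 + E)/((2*E)) = (5 + E)*(1/(2*E)) = (5 + E)/(2*E))
z(Q) = 2 - 2/Q (z(Q) = 2 + (-6/Q)/3 = 2 - 2/Q)
(20710 - 16086) - z(F(-10)) = (20710 - 16086) - (2 - 2*(-20/(5 - 10))) = 4624 - (2 - 2/((½)*(-⅒)*(-5))) = 4624 - (2 - 2/¼) = 4624 - (2 - 2*4) = 4624 - (2 - 8) = 4624 - 1*(-6) = 4624 + 6 = 4630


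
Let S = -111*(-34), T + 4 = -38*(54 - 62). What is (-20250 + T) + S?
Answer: -16176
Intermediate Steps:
T = 300 (T = -4 - 38*(54 - 62) = -4 - 38*(-8) = -4 + 304 = 300)
S = 3774
(-20250 + T) + S = (-20250 + 300) + 3774 = -19950 + 3774 = -16176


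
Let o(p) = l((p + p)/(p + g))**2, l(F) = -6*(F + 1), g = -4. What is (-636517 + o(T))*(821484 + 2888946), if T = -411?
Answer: -81309661185486726/34445 ≈ -2.3606e+12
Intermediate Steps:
l(F) = -6 - 6*F (l(F) = -6*(1 + F) = -6 - 6*F)
o(p) = (-6 - 12*p/(-4 + p))**2 (o(p) = (-6 - 6*(p + p)/(p - 4))**2 = (-6 - 6*2*p/(-4 + p))**2 = (-6 - 12*p/(-4 + p))**2)
(-636517 + o(T))*(821484 + 2888946) = (-636517 + 36*(-4 + 3*(-411))**2/(-4 - 411)**2)*(821484 + 2888946) = (-636517 + 36*(-4 - 1233)**2/(-415)**2)*3710430 = (-636517 + 36*(1/172225)*(-1237)**2)*3710430 = (-636517 + 36*(1/172225)*1530169)*3710430 = (-636517 + 55086084/172225)*3710430 = -109569054241/172225*3710430 = -81309661185486726/34445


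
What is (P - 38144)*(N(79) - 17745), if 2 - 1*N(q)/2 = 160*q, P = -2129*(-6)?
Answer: 1091442770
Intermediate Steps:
P = 12774
N(q) = 4 - 320*q
(P - 38144)*(N(79) - 17745) = (12774 - 38144)*((4 - 320*79) - 17745) = -25370*((4 - 25280) - 17745) = -25370*(-25276 - 17745) = -25370*(-43021) = 1091442770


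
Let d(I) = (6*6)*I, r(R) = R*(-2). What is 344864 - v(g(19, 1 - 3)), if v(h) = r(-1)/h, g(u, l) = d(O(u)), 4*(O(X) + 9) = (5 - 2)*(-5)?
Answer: 158292578/459 ≈ 3.4486e+5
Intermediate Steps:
O(X) = -51/4 (O(X) = -9 + ((5 - 2)*(-5))/4 = -9 + (3*(-5))/4 = -9 + (¼)*(-15) = -9 - 15/4 = -51/4)
r(R) = -2*R
d(I) = 36*I
g(u, l) = -459 (g(u, l) = 36*(-51/4) = -459)
v(h) = 2/h (v(h) = (-2*(-1))/h = 2/h)
344864 - v(g(19, 1 - 3)) = 344864 - 2/(-459) = 344864 - 2*(-1)/459 = 344864 - 1*(-2/459) = 344864 + 2/459 = 158292578/459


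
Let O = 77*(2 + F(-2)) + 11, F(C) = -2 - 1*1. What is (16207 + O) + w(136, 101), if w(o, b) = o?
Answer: 16277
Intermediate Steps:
F(C) = -3 (F(C) = -2 - 1 = -3)
O = -66 (O = 77*(2 - 3) + 11 = 77*(-1) + 11 = -77 + 11 = -66)
(16207 + O) + w(136, 101) = (16207 - 66) + 136 = 16141 + 136 = 16277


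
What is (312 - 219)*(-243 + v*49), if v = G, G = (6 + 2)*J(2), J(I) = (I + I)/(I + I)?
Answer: 13857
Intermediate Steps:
J(I) = 1 (J(I) = (2*I)/((2*I)) = (2*I)*(1/(2*I)) = 1)
G = 8 (G = (6 + 2)*1 = 8*1 = 8)
v = 8
(312 - 219)*(-243 + v*49) = (312 - 219)*(-243 + 8*49) = 93*(-243 + 392) = 93*149 = 13857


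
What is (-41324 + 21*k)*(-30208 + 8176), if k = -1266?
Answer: 1496193120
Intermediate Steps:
(-41324 + 21*k)*(-30208 + 8176) = (-41324 + 21*(-1266))*(-30208 + 8176) = (-41324 - 26586)*(-22032) = -67910*(-22032) = 1496193120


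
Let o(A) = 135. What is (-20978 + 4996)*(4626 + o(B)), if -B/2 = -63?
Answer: -76090302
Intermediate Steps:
B = 126 (B = -2*(-63) = 126)
(-20978 + 4996)*(4626 + o(B)) = (-20978 + 4996)*(4626 + 135) = -15982*4761 = -76090302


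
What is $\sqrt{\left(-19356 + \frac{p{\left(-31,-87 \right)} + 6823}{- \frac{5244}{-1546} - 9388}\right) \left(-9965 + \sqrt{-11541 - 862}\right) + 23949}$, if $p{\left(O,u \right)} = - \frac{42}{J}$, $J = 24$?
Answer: $\frac{\sqrt{40608261520264382943174 - 4074583067293806606 i \sqrt{12403}}}{14508604} \approx 13890.0 - 77.603 i$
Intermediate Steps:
$p{\left(O,u \right)} = - \frac{7}{4}$ ($p{\left(O,u \right)} = - \frac{42}{24} = \left(-42\right) \frac{1}{24} = - \frac{7}{4}$)
$\sqrt{\left(-19356 + \frac{p{\left(-31,-87 \right)} + 6823}{- \frac{5244}{-1546} - 9388}\right) \left(-9965 + \sqrt{-11541 - 862}\right) + 23949} = \sqrt{\left(-19356 + \frac{- \frac{7}{4} + 6823}{- \frac{5244}{-1546} - 9388}\right) \left(-9965 + \sqrt{-11541 - 862}\right) + 23949} = \sqrt{\left(-19356 + \frac{27285}{4 \left(\left(-5244\right) \left(- \frac{1}{1546}\right) - 9388\right)}\right) \left(-9965 + \sqrt{-12403}\right) + 23949} = \sqrt{\left(-19356 + \frac{27285}{4 \left(\frac{2622}{773} - 9388\right)}\right) \left(-9965 + i \sqrt{12403}\right) + 23949} = \sqrt{\left(-19356 + \frac{27285}{4 \left(- \frac{7254302}{773}\right)}\right) \left(-9965 + i \sqrt{12403}\right) + 23949} = \sqrt{\left(-19356 + \frac{27285}{4} \left(- \frac{773}{7254302}\right)\right) \left(-9965 + i \sqrt{12403}\right) + 23949} = \sqrt{\left(-19356 - \frac{21091305}{29017208}\right) \left(-9965 + i \sqrt{12403}\right) + 23949} = \sqrt{- \frac{561678169353 \left(-9965 + i \sqrt{12403}\right)}{29017208} + 23949} = \sqrt{\left(\frac{5597122957602645}{29017208} - \frac{561678169353 i \sqrt{12403}}{29017208}\right) + 23949} = \sqrt{\frac{5597817890717037}{29017208} - \frac{561678169353 i \sqrt{12403}}{29017208}}$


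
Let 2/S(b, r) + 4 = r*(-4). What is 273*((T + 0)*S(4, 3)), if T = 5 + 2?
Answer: -1911/8 ≈ -238.88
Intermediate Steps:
S(b, r) = 2/(-4 - 4*r) (S(b, r) = 2/(-4 + r*(-4)) = 2/(-4 - 4*r))
T = 7
273*((T + 0)*S(4, 3)) = 273*((7 + 0)*(-1/(2 + 2*3))) = 273*(7*(-1/(2 + 6))) = 273*(7*(-1/8)) = 273*(-7/8) = -1911/8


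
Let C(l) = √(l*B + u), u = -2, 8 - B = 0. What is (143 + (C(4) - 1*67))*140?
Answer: 10640 + 140*√30 ≈ 11407.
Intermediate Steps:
B = 8 (B = 8 - 1*0 = 8 + 0 = 8)
C(l) = √(-2 + 8*l) (C(l) = √(l*8 - 2) = √(8*l - 2) = √(-2 + 8*l))
(143 + (C(4) - 1*67))*140 = (143 + (√(-2 + 8*4) - 1*67))*140 = (143 + (√(-2 + 32) - 67))*140 = (143 + (√30 - 67))*140 = (143 + (-67 + √30))*140 = (76 + √30)*140 = 10640 + 140*√30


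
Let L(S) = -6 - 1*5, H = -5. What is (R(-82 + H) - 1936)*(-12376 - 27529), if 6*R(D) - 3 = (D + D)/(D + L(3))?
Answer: 3783991625/49 ≈ 7.7224e+7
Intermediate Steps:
L(S) = -11 (L(S) = -6 - 5 = -11)
R(D) = ½ + D/(3*(-11 + D)) (R(D) = ½ + ((D + D)/(D - 11))/6 = ½ + ((2*D)/(-11 + D))/6 = ½ + (2*D/(-11 + D))/6 = ½ + D/(3*(-11 + D)))
(R(-82 + H) - 1936)*(-12376 - 27529) = ((-33 + 5*(-82 - 5))/(6*(-11 + (-82 - 5))) - 1936)*(-12376 - 27529) = ((-33 + 5*(-87))/(6*(-11 - 87)) - 1936)*(-39905) = ((⅙)*(-33 - 435)/(-98) - 1936)*(-39905) = ((⅙)*(-1/98)*(-468) - 1936)*(-39905) = (39/49 - 1936)*(-39905) = -94825/49*(-39905) = 3783991625/49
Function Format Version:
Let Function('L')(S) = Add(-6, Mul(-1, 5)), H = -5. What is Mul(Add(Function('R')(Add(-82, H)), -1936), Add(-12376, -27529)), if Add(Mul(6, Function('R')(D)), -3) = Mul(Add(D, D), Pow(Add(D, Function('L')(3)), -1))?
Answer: Rational(3783991625, 49) ≈ 7.7224e+7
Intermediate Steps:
Function('L')(S) = -11 (Function('L')(S) = Add(-6, -5) = -11)
Function('R')(D) = Add(Rational(1, 2), Mul(Rational(1, 3), D, Pow(Add(-11, D), -1))) (Function('R')(D) = Add(Rational(1, 2), Mul(Rational(1, 6), Mul(Add(D, D), Pow(Add(D, -11), -1)))) = Add(Rational(1, 2), Mul(Rational(1, 6), Mul(Mul(2, D), Pow(Add(-11, D), -1)))) = Add(Rational(1, 2), Mul(Rational(1, 6), Mul(2, D, Pow(Add(-11, D), -1)))) = Add(Rational(1, 2), Mul(Rational(1, 3), D, Pow(Add(-11, D), -1))))
Mul(Add(Function('R')(Add(-82, H)), -1936), Add(-12376, -27529)) = Mul(Add(Mul(Rational(1, 6), Pow(Add(-11, Add(-82, -5)), -1), Add(-33, Mul(5, Add(-82, -5)))), -1936), Add(-12376, -27529)) = Mul(Add(Mul(Rational(1, 6), Pow(Add(-11, -87), -1), Add(-33, Mul(5, -87))), -1936), -39905) = Mul(Add(Mul(Rational(1, 6), Pow(-98, -1), Add(-33, -435)), -1936), -39905) = Mul(Add(Mul(Rational(1, 6), Rational(-1, 98), -468), -1936), -39905) = Mul(Add(Rational(39, 49), -1936), -39905) = Mul(Rational(-94825, 49), -39905) = Rational(3783991625, 49)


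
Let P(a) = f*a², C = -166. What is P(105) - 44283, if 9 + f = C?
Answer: -1973658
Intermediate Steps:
f = -175 (f = -9 - 166 = -175)
P(a) = -175*a²
P(105) - 44283 = -175*105² - 44283 = -175*11025 - 44283 = -1929375 - 44283 = -1973658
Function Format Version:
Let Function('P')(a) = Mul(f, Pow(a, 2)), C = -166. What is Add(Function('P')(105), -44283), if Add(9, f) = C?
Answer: -1973658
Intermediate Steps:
f = -175 (f = Add(-9, -166) = -175)
Function('P')(a) = Mul(-175, Pow(a, 2))
Add(Function('P')(105), -44283) = Add(Mul(-175, Pow(105, 2)), -44283) = Add(Mul(-175, 11025), -44283) = Add(-1929375, -44283) = -1973658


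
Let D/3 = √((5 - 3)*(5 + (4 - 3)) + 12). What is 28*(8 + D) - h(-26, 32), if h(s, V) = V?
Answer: 192 + 168*√6 ≈ 603.51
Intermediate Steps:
D = 6*√6 (D = 3*√((5 - 3)*(5 + (4 - 3)) + 12) = 3*√(2*(5 + 1) + 12) = 3*√(2*6 + 12) = 3*√(12 + 12) = 3*√24 = 3*(2*√6) = 6*√6 ≈ 14.697)
28*(8 + D) - h(-26, 32) = 28*(8 + 6*√6) - 1*32 = (224 + 168*√6) - 32 = 192 + 168*√6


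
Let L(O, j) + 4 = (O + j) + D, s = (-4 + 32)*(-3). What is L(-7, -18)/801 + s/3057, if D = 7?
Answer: -44846/816219 ≈ -0.054944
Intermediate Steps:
s = -84 (s = 28*(-3) = -84)
L(O, j) = 3 + O + j (L(O, j) = -4 + ((O + j) + 7) = -4 + (7 + O + j) = 3 + O + j)
L(-7, -18)/801 + s/3057 = (3 - 7 - 18)/801 - 84/3057 = -22*1/801 - 84*1/3057 = -22/801 - 28/1019 = -44846/816219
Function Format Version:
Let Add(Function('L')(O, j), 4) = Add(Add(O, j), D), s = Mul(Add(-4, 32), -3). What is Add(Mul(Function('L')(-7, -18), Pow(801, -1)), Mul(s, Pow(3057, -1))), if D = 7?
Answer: Rational(-44846, 816219) ≈ -0.054944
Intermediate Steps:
s = -84 (s = Mul(28, -3) = -84)
Function('L')(O, j) = Add(3, O, j) (Function('L')(O, j) = Add(-4, Add(Add(O, j), 7)) = Add(-4, Add(7, O, j)) = Add(3, O, j))
Add(Mul(Function('L')(-7, -18), Pow(801, -1)), Mul(s, Pow(3057, -1))) = Add(Mul(Add(3, -7, -18), Pow(801, -1)), Mul(-84, Pow(3057, -1))) = Add(Mul(-22, Rational(1, 801)), Mul(-84, Rational(1, 3057))) = Add(Rational(-22, 801), Rational(-28, 1019)) = Rational(-44846, 816219)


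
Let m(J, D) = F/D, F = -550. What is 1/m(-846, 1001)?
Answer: -91/50 ≈ -1.8200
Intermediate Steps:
m(J, D) = -550/D
1/m(-846, 1001) = 1/(-550/1001) = 1/(-550*1/1001) = 1/(-50/91) = -91/50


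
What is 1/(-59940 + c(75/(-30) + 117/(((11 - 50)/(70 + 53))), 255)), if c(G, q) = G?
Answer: -2/120623 ≈ -1.6581e-5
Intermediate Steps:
1/(-59940 + c(75/(-30) + 117/(((11 - 50)/(70 + 53))), 255)) = 1/(-59940 + (75/(-30) + 117/(((11 - 50)/(70 + 53))))) = 1/(-59940 + (75*(-1/30) + 117/((-39/123)))) = 1/(-59940 + (-5/2 + 117/((-39*1/123)))) = 1/(-59940 + (-5/2 + 117/(-13/41))) = 1/(-59940 + (-5/2 + 117*(-41/13))) = 1/(-59940 + (-5/2 - 369)) = 1/(-59940 - 743/2) = 1/(-120623/2) = -2/120623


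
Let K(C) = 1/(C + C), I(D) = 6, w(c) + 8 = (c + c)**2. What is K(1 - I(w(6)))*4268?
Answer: -2134/5 ≈ -426.80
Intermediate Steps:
w(c) = -8 + 4*c**2 (w(c) = -8 + (c + c)**2 = -8 + (2*c)**2 = -8 + 4*c**2)
K(C) = 1/(2*C)
K(1 - I(w(6)))*4268 = (1/(2*(1 - 1*6)))*4268 = (1/(2*(1 - 6)))*4268 = ((1/2)/(-5))*4268 = ((1/2)*(-1/5))*4268 = -1/10*4268 = -2134/5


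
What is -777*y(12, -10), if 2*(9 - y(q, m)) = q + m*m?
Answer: 36519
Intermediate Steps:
y(q, m) = 9 - q/2 - m**2/2 (y(q, m) = 9 - (q + m*m)/2 = 9 - (q + m**2)/2 = 9 + (-q/2 - m**2/2) = 9 - q/2 - m**2/2)
-777*y(12, -10) = -777*(9 - 1/2*12 - 1/2*(-10)**2) = -777*(9 - 6 - 1/2*100) = -777*(9 - 6 - 50) = -777*(-47) = 36519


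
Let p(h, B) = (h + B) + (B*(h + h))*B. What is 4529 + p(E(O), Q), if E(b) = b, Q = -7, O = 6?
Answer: 5116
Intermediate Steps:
p(h, B) = B + h + 2*h*B² (p(h, B) = (B + h) + (B*(2*h))*B = (B + h) + (2*B*h)*B = (B + h) + 2*h*B² = B + h + 2*h*B²)
4529 + p(E(O), Q) = 4529 + (-7 + 6 + 2*6*(-7)²) = 4529 + (-7 + 6 + 2*6*49) = 4529 + (-7 + 6 + 588) = 4529 + 587 = 5116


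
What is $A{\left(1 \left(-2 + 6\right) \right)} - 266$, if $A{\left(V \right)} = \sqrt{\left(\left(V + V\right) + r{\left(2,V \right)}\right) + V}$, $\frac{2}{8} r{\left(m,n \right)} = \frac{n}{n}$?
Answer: $-262$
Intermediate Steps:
$r{\left(m,n \right)} = 4$ ($r{\left(m,n \right)} = 4 \frac{n}{n} = 4 \cdot 1 = 4$)
$A{\left(V \right)} = \sqrt{4 + 3 V}$ ($A{\left(V \right)} = \sqrt{\left(\left(V + V\right) + 4\right) + V} = \sqrt{\left(2 V + 4\right) + V} = \sqrt{\left(4 + 2 V\right) + V} = \sqrt{4 + 3 V}$)
$A{\left(1 \left(-2 + 6\right) \right)} - 266 = \sqrt{4 + 3 \cdot 1 \left(-2 + 6\right)} - 266 = \sqrt{4 + 3 \cdot 1 \cdot 4} - 266 = \sqrt{4 + 3 \cdot 4} - 266 = \sqrt{4 + 12} - 266 = \sqrt{16} - 266 = 4 - 266 = -262$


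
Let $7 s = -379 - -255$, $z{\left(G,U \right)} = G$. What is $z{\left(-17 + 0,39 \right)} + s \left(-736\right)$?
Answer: $\frac{91145}{7} \approx 13021.0$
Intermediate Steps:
$s = - \frac{124}{7}$ ($s = \frac{-379 - -255}{7} = \frac{-379 + 255}{7} = \frac{1}{7} \left(-124\right) = - \frac{124}{7} \approx -17.714$)
$z{\left(-17 + 0,39 \right)} + s \left(-736\right) = \left(-17 + 0\right) - - \frac{91264}{7} = -17 + \frac{91264}{7} = \frac{91145}{7}$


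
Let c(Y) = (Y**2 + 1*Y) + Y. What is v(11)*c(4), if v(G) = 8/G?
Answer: 192/11 ≈ 17.455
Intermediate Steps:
c(Y) = Y**2 + 2*Y (c(Y) = (Y**2 + Y) + Y = (Y + Y**2) + Y = Y**2 + 2*Y)
v(11)*c(4) = (8/11)*(4*(2 + 4)) = (8*(1/11))*(4*6) = (8/11)*24 = 192/11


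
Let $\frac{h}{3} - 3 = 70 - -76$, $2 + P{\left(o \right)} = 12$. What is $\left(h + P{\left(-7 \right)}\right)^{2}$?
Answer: $208849$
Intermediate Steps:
$P{\left(o \right)} = 10$ ($P{\left(o \right)} = -2 + 12 = 10$)
$h = 447$ ($h = 9 + 3 \left(70 - -76\right) = 9 + 3 \left(70 + 76\right) = 9 + 3 \cdot 146 = 9 + 438 = 447$)
$\left(h + P{\left(-7 \right)}\right)^{2} = \left(447 + 10\right)^{2} = 457^{2} = 208849$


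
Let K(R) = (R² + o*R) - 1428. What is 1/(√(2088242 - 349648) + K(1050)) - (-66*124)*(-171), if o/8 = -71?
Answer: -178216204812898344/127346044495 - √1738594/254692088990 ≈ -1.3995e+6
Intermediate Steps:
o = -568 (o = 8*(-71) = -568)
K(R) = -1428 + R² - 568*R (K(R) = (R² - 568*R) - 1428 = -1428 + R² - 568*R)
1/(√(2088242 - 349648) + K(1050)) - (-66*124)*(-171) = 1/(√(2088242 - 349648) + (-1428 + 1050² - 568*1050)) - (-66*124)*(-171) = 1/(√1738594 + (-1428 + 1102500 - 596400)) - (-8184)*(-171) = 1/(√1738594 + 504672) - 1*1399464 = 1/(504672 + √1738594) - 1399464 = -1399464 + 1/(504672 + √1738594)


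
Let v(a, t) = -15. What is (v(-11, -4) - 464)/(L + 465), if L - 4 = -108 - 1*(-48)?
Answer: -479/409 ≈ -1.1711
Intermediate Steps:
L = -56 (L = 4 + (-108 - 1*(-48)) = 4 + (-108 + 48) = 4 - 60 = -56)
(v(-11, -4) - 464)/(L + 465) = (-15 - 464)/(-56 + 465) = -479/409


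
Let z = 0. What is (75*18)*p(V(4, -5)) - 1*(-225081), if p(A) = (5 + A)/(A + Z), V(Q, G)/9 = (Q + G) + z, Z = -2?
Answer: 2481291/11 ≈ 2.2557e+5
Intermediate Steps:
V(Q, G) = 9*G + 9*Q (V(Q, G) = 9*((Q + G) + 0) = 9*((G + Q) + 0) = 9*(G + Q) = 9*G + 9*Q)
p(A) = (5 + A)/(-2 + A) (p(A) = (5 + A)/(A - 2) = (5 + A)/(-2 + A))
(75*18)*p(V(4, -5)) - 1*(-225081) = (75*18)*((5 + (9*(-5) + 9*4))/(-2 + (9*(-5) + 9*4))) - 1*(-225081) = 1350*((5 + (-45 + 36))/(-2 + (-45 + 36))) + 225081 = 1350*((5 - 9)/(-2 - 9)) + 225081 = 1350*(-4/(-11)) + 225081 = 1350*(-1/11*(-4)) + 225081 = 1350*(4/11) + 225081 = 5400/11 + 225081 = 2481291/11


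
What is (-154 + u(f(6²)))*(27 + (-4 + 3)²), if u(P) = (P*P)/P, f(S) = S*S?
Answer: 31976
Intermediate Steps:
f(S) = S²
u(P) = P (u(P) = P²/P = P)
(-154 + u(f(6²)))*(27 + (-4 + 3)²) = (-154 + (6²)²)*(27 + (-4 + 3)²) = (-154 + 36²)*(27 + (-1)²) = (-154 + 1296)*(27 + 1) = 1142*28 = 31976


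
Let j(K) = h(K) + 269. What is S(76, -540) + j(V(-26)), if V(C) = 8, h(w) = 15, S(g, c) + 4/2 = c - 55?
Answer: -313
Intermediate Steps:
S(g, c) = -57 + c (S(g, c) = -2 + (c - 55) = -2 + (-55 + c) = -57 + c)
j(K) = 284 (j(K) = 15 + 269 = 284)
S(76, -540) + j(V(-26)) = (-57 - 540) + 284 = -597 + 284 = -313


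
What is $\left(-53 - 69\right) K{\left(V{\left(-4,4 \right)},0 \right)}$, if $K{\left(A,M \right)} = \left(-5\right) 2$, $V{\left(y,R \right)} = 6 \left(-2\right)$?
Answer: $1220$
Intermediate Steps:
$V{\left(y,R \right)} = -12$
$K{\left(A,M \right)} = -10$
$\left(-53 - 69\right) K{\left(V{\left(-4,4 \right)},0 \right)} = \left(-53 - 69\right) \left(-10\right) = \left(-122\right) \left(-10\right) = 1220$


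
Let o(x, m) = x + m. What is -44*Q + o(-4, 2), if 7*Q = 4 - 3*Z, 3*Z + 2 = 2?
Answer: -190/7 ≈ -27.143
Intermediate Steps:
Z = 0 (Z = -⅔ + (⅓)*2 = -⅔ + ⅔ = 0)
Q = 4/7 (Q = (4 - 3*0)/7 = (4 + 0)/7 = (⅐)*4 = 4/7 ≈ 0.57143)
o(x, m) = m + x
-44*Q + o(-4, 2) = -44*4/7 + (2 - 4) = -176/7 - 2 = -190/7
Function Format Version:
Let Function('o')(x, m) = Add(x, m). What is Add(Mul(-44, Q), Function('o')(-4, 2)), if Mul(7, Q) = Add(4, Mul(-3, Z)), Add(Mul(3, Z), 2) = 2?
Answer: Rational(-190, 7) ≈ -27.143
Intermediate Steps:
Z = 0 (Z = Add(Rational(-2, 3), Mul(Rational(1, 3), 2)) = Add(Rational(-2, 3), Rational(2, 3)) = 0)
Q = Rational(4, 7) (Q = Mul(Rational(1, 7), Add(4, Mul(-3, 0))) = Mul(Rational(1, 7), Add(4, 0)) = Mul(Rational(1, 7), 4) = Rational(4, 7) ≈ 0.57143)
Function('o')(x, m) = Add(m, x)
Add(Mul(-44, Q), Function('o')(-4, 2)) = Add(Mul(-44, Rational(4, 7)), Add(2, -4)) = Add(Rational(-176, 7), -2) = Rational(-190, 7)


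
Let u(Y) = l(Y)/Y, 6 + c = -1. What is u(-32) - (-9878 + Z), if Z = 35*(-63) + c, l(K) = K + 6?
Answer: 193453/16 ≈ 12091.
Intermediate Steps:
l(K) = 6 + K
c = -7 (c = -6 - 1 = -7)
u(Y) = (6 + Y)/Y
Z = -2212 (Z = 35*(-63) - 7 = -2205 - 7 = -2212)
u(-32) - (-9878 + Z) = (6 - 32)/(-32) - (-9878 - 2212) = -1/32*(-26) - 1*(-12090) = 13/16 + 12090 = 193453/16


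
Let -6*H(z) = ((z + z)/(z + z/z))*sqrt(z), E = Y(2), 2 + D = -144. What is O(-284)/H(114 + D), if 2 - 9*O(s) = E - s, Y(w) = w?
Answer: -2201*I*sqrt(2)/192 ≈ -16.212*I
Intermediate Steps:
D = -146 (D = -2 - 144 = -146)
E = 2
O(s) = s/9 (O(s) = 2/9 - (2 - s)/9 = 2/9 + (-2/9 + s/9) = s/9)
H(z) = -z**(3/2)/(3*(1 + z)) (H(z) = -(z + z)/(z + z/z)*sqrt(z)/6 = -(2*z)/(z + 1)*sqrt(z)/6 = -(2*z)/(1 + z)*sqrt(z)/6 = -2*z/(1 + z)*sqrt(z)/6 = -z**(3/2)/(3*(1 + z)))
O(-284)/H(114 + D) = ((1/9)*(-284))/((-(114 - 146)**(3/2)/(3 + 3*(114 - 146)))) = -284*(-I*sqrt(2)*(3 + 3*(-32))/256)/9 = -284*(-I*sqrt(2)*(3 - 96)/256)/9 = -284*93*I*sqrt(2)/256/9 = -2201*I*sqrt(2)/192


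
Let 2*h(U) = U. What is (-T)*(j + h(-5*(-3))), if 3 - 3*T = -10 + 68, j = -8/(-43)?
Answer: 36355/258 ≈ 140.91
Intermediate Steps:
h(U) = U/2
j = 8/43 (j = -8*(-1/43) = 8/43 ≈ 0.18605)
T = -55/3 (T = 1 - (-10 + 68)/3 = 1 - ⅓*58 = 1 - 58/3 = -55/3 ≈ -18.333)
(-T)*(j + h(-5*(-3))) = (-1*(-55/3))*(8/43 + (-5*(-3))/2) = 55*(8/43 + (½)*15)/3 = 55*(8/43 + 15/2)/3 = (55/3)*(661/86) = 36355/258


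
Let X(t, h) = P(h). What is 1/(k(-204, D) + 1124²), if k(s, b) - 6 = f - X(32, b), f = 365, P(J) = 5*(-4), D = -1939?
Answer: 1/1263767 ≈ 7.9128e-7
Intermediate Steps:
P(J) = -20
X(t, h) = -20
k(s, b) = 391 (k(s, b) = 6 + (365 - 1*(-20)) = 6 + (365 + 20) = 6 + 385 = 391)
1/(k(-204, D) + 1124²) = 1/(391 + 1124²) = 1/(391 + 1263376) = 1/1263767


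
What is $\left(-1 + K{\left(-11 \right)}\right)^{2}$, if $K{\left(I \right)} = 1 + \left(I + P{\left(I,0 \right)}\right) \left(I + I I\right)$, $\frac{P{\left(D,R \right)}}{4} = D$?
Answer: $36602500$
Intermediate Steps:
$P{\left(D,R \right)} = 4 D$
$K{\left(I \right)} = 1 + 5 I \left(I + I^{2}\right)$ ($K{\left(I \right)} = 1 + \left(I + 4 I\right) \left(I + I I\right) = 1 + 5 I \left(I + I^{2}\right)$)
$\left(-1 + K{\left(-11 \right)}\right)^{2} = \left(-1 + \left(1 + 5 \left(-11\right)^{2} + 5 \left(-11\right)^{3}\right)\right)^{2} = \left(-1 + \left(1 + 5 \cdot 121 + 5 \left(-1331\right)\right)\right)^{2} = \left(-1 + \left(1 + 605 - 6655\right)\right)^{2} = \left(-1 - 6049\right)^{2} = \left(-6050\right)^{2} = 36602500$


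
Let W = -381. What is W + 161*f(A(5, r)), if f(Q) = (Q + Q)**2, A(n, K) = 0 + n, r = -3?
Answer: 15719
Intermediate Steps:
A(n, K) = n
f(Q) = 4*Q**2 (f(Q) = (2*Q)**2 = 4*Q**2)
W + 161*f(A(5, r)) = -381 + 161*(4*5**2) = -381 + 161*(4*25) = -381 + 161*100 = -381 + 16100 = 15719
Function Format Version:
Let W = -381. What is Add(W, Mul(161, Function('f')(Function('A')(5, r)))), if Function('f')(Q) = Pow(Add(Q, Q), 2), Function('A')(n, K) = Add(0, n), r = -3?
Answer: 15719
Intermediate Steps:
Function('A')(n, K) = n
Function('f')(Q) = Mul(4, Pow(Q, 2)) (Function('f')(Q) = Pow(Mul(2, Q), 2) = Mul(4, Pow(Q, 2)))
Add(W, Mul(161, Function('f')(Function('A')(5, r)))) = Add(-381, Mul(161, Mul(4, Pow(5, 2)))) = Add(-381, Mul(161, Mul(4, 25))) = Add(-381, Mul(161, 100)) = Add(-381, 16100) = 15719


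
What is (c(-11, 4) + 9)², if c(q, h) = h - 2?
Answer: 121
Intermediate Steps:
c(q, h) = -2 + h
(c(-11, 4) + 9)² = ((-2 + 4) + 9)² = (2 + 9)² = 11² = 121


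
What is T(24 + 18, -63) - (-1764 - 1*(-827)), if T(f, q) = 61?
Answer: 998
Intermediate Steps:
T(24 + 18, -63) - (-1764 - 1*(-827)) = 61 - (-1764 - 1*(-827)) = 61 - (-1764 + 827) = 61 - 1*(-937) = 61 + 937 = 998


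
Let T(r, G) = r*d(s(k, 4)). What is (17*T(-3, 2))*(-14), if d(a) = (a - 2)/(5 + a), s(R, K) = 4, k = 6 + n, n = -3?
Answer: 476/3 ≈ 158.67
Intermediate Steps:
k = 3 (k = 6 - 3 = 3)
d(a) = (-2 + a)/(5 + a)
T(r, G) = 2*r/9 (T(r, G) = r*((-2 + 4)/(5 + 4)) = r*(2/9) = 2*r/9)
(17*T(-3, 2))*(-14) = (17*((2/9)*(-3)))*(-14) = (17*(-2/3))*(-14) = -34/3*(-14) = 476/3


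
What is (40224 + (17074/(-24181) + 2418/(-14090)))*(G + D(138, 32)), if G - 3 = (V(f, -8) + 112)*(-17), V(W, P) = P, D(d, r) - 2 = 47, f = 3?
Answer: -11758402366546836/170355145 ≈ -6.9023e+7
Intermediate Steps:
D(d, r) = 49 (D(d, r) = 2 + 47 = 49)
G = -1765 (G = 3 + (-8 + 112)*(-17) = 3 + 104*(-17) = 3 - 1768 = -1765)
(40224 + (17074/(-24181) + 2418/(-14090)))*(G + D(138, 32)) = (40224 + (17074/(-24181) + 2418/(-14090)))*(-1765 + 49) = (40224 + (17074*(-1/24181) + 2418*(-1/14090)))*(-1716) = (40224 + (-17074/24181 - 1209/7045))*(-1716) = (40224 - 149521159/170355145)*(-1716) = (6852215831321/170355145)*(-1716) = -11758402366546836/170355145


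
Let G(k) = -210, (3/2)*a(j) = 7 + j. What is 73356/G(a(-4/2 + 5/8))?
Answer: -12226/35 ≈ -349.31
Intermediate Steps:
a(j) = 14/3 + 2*j/3 (a(j) = 2*(7 + j)/3 = 14/3 + 2*j/3)
73356/G(a(-4/2 + 5/8)) = 73356/(-210) = 73356*(-1/210) = -12226/35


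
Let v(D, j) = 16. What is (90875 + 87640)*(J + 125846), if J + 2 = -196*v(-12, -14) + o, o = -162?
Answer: 21876299190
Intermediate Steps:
J = -3300 (J = -2 + (-196*16 - 162) = -2 + (-3136 - 162) = -2 - 3298 = -3300)
(90875 + 87640)*(J + 125846) = (90875 + 87640)*(-3300 + 125846) = 178515*122546 = 21876299190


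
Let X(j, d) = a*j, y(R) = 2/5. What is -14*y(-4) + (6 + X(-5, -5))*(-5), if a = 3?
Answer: 197/5 ≈ 39.400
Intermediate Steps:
y(R) = 2/5 (y(R) = 2*(1/5) = 2/5)
X(j, d) = 3*j
-14*y(-4) + (6 + X(-5, -5))*(-5) = -14*2/5 + (6 + 3*(-5))*(-5) = -28/5 + (6 - 15)*(-5) = -28/5 - 9*(-5) = -28/5 + 45 = 197/5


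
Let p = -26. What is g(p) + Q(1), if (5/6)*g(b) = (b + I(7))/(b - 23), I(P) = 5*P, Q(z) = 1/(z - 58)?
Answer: -3323/13965 ≈ -0.23795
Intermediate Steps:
Q(z) = 1/(-58 + z)
g(b) = 6*(35 + b)/(5*(-23 + b)) (g(b) = 6*((b + 5*7)/(b - 23))/5 = 6*((b + 35)/(-23 + b))/5 = 6*((35 + b)/(-23 + b))/5 = 6*(35 + b)/(5*(-23 + b)))
g(p) + Q(1) = 6*(35 - 26)/(5*(-23 - 26)) + 1/(-58 + 1) = (6/5)*9/(-49) + 1/(-57) = (6/5)*(-1/49)*9 - 1/57 = -54/245 - 1/57 = -3323/13965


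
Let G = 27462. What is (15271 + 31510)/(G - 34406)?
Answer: -6683/992 ≈ -6.7369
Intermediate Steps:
(15271 + 31510)/(G - 34406) = (15271 + 31510)/(27462 - 34406) = 46781/(-6944) = 46781*(-1/6944) = -6683/992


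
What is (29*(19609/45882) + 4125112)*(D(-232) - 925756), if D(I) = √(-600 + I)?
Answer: -87608436484226710/22941 + 757075829780*I*√13/22941 ≈ -3.8189e+12 + 1.1899e+8*I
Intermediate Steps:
(29*(19609/45882) + 4125112)*(D(-232) - 925756) = (29*(19609/45882) + 4125112)*(√(-600 - 232) - 925756) = (29*(19609*(1/45882)) + 4125112)*(√(-832) - 925756) = (29*(19609/45882) + 4125112)*(8*I*√13 - 925756) = (568661/45882 + 4125112)*(-925756 + 8*I*√13) = 189268957445*(-925756 + 8*I*√13)/45882 = -87608436484226710/22941 + 757075829780*I*√13/22941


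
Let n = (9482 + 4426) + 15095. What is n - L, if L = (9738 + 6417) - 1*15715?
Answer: 28563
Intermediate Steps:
L = 440 (L = 16155 - 15715 = 440)
n = 29003 (n = 13908 + 15095 = 29003)
n - L = 29003 - 1*440 = 29003 - 440 = 28563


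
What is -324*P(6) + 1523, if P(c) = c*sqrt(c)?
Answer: 1523 - 1944*sqrt(6) ≈ -3238.8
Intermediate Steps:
P(c) = c**(3/2)
-324*P(6) + 1523 = -1944*sqrt(6) + 1523 = 1523 - 1944*sqrt(6)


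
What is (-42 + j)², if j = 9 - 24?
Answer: 3249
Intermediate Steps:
j = -15
(-42 + j)² = (-42 - 15)² = (-57)² = 3249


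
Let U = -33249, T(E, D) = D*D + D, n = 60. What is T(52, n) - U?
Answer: 36909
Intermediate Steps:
T(E, D) = D + D**2 (T(E, D) = D**2 + D = D + D**2)
T(52, n) - U = 60*(1 + 60) - 1*(-33249) = 60*61 + 33249 = 3660 + 33249 = 36909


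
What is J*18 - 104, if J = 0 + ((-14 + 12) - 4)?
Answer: -212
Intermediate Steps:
J = -6 (J = 0 + (-2 - 4) = 0 - 6 = -6)
J*18 - 104 = -6*18 - 104 = -108 - 104 = -212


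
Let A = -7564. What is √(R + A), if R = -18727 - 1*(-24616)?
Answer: 5*I*√67 ≈ 40.927*I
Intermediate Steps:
R = 5889 (R = -18727 + 24616 = 5889)
√(R + A) = √(5889 - 7564) = √(-1675) = 5*I*√67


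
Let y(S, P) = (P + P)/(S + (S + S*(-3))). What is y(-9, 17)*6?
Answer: 68/3 ≈ 22.667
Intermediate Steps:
y(S, P) = -2*P/S (y(S, P) = (2*P)/(S + (S - 3*S)) = (2*P)/(S - 2*S) = (2*P)/((-S)) = (2*P)*(-1/S) = -2*P/S)
y(-9, 17)*6 = -2*17/(-9)*6 = -2*17*(-1/9)*6 = (34/9)*6 = 68/3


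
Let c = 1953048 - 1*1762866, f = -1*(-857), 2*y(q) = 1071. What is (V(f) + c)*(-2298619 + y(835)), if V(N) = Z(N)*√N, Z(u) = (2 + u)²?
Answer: -437054116197 - 3391424302127*√857/2 ≈ -5.0078e+13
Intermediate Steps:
y(q) = 1071/2 (y(q) = (½)*1071 = 1071/2)
f = 857
c = 190182 (c = 1953048 - 1762866 = 190182)
V(N) = √N*(2 + N)² (V(N) = (2 + N)²*√N = √N*(2 + N)²)
(V(f) + c)*(-2298619 + y(835)) = (√857*(2 + 857)² + 190182)*(-2298619 + 1071/2) = (√857*859² + 190182)*(-4596167/2) = (√857*737881 + 190182)*(-4596167/2) = (737881*√857 + 190182)*(-4596167/2) = (190182 + 737881*√857)*(-4596167/2) = -437054116197 - 3391424302127*√857/2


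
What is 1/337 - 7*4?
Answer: -9435/337 ≈ -27.997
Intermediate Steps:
1/337 - 7*4 = 1/337 - 28 = -9435/337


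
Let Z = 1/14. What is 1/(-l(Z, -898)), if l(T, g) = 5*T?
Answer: -14/5 ≈ -2.8000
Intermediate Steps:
Z = 1/14 ≈ 0.071429
1/(-l(Z, -898)) = 1/(-5/14) = -14/5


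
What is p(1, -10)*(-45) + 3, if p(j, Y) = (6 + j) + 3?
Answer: -447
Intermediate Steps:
p(j, Y) = 9 + j
p(1, -10)*(-45) + 3 = (9 + 1)*(-45) + 3 = 10*(-45) + 3 = -450 + 3 = -447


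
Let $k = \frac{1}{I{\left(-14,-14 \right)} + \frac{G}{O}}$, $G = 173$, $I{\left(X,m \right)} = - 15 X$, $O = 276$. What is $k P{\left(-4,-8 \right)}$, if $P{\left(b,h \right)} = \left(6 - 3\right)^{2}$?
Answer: $\frac{2484}{58133} \approx 0.04273$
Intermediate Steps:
$P{\left(b,h \right)} = 9$ ($P{\left(b,h \right)} = 3^{2} = 9$)
$k = \frac{276}{58133}$ ($k = \frac{1}{\left(-15\right) \left(-14\right) + \frac{173}{276}} = \frac{1}{210 + 173 \cdot \frac{1}{276}} = \frac{1}{210 + \frac{173}{276}} = \frac{1}{\frac{58133}{276}} = \frac{276}{58133} \approx 0.0047477$)
$k P{\left(-4,-8 \right)} = \frac{276}{58133} \cdot 9 = \frac{2484}{58133}$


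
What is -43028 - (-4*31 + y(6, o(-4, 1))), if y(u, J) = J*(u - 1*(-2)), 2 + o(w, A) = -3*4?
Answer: -42792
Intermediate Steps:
o(w, A) = -14 (o(w, A) = -2 - 3*4 = -2 - 12 = -14)
y(u, J) = J*(2 + u) (y(u, J) = J*(u + 2) = J*(2 + u))
-43028 - (-4*31 + y(6, o(-4, 1))) = -43028 - (-4*31 - 14*(2 + 6)) = -43028 - (-124 - 14*8) = -43028 - (-124 - 112) = -43028 - 1*(-236) = -43028 + 236 = -42792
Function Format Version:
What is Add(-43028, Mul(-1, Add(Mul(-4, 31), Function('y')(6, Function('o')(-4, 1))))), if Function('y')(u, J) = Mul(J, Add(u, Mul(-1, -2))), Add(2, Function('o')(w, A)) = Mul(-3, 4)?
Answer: -42792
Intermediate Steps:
Function('o')(w, A) = -14 (Function('o')(w, A) = Add(-2, Mul(-3, 4)) = Add(-2, -12) = -14)
Function('y')(u, J) = Mul(J, Add(2, u)) (Function('y')(u, J) = Mul(J, Add(u, 2)) = Mul(J, Add(2, u)))
Add(-43028, Mul(-1, Add(Mul(-4, 31), Function('y')(6, Function('o')(-4, 1))))) = Add(-43028, Mul(-1, Add(Mul(-4, 31), Mul(-14, Add(2, 6))))) = Add(-43028, Mul(-1, Add(-124, Mul(-14, 8)))) = Add(-43028, Mul(-1, Add(-124, -112))) = Add(-43028, Mul(-1, -236)) = Add(-43028, 236) = -42792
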